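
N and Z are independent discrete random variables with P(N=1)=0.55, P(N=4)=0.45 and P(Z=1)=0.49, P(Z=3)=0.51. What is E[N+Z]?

4.37

E[N+Z] = Σ_n Σ_z (n+z) · P(N=n)P(Z=z)
 = 2·0.2695 + 4·0.2805 + 5·0.2205 + 7·0.2295
 = 0.539 + 1.122 + 1.1025 + 1.6065
 = 4.37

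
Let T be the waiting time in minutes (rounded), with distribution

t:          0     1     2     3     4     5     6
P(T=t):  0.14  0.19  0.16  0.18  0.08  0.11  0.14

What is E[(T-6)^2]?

14.4

E[(T-6)^2] = Σ (t-6)^2·P(T=t)
 = 36·0.14 + 25·0.19 + 16·0.16 + 9·0.18 + 4·0.08 + 1·0.11 + 0·0.14
 = 5.04 + 4.75 + 2.56 + 1.62 + 0.32 + 0.11 + 0
 = 14.4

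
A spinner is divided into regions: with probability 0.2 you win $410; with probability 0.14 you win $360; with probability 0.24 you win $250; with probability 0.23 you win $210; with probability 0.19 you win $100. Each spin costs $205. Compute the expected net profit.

E[payout] = 410·0.2 + 360·0.14 + 250·0.24 + 210·0.23 + 100·0.19
 = 82 + 50.4 + 60 + 48.3 + 19
 = 259.7
Net = 259.7 - 205 = 54.7

54.7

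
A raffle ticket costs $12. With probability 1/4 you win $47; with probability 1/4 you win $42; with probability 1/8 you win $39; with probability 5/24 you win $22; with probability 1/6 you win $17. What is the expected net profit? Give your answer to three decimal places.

22.542

E[payout] = 47·1/4 + 42·1/4 + 39·1/8 + 22·5/24 + 17·1/6
 = 47/4 + 21/2 + 39/8 + 55/12 + 17/6
 = 829/24
Net = 829/24 - 12 = 541/24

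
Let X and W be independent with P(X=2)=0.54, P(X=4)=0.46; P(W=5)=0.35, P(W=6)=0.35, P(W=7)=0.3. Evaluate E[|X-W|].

3.03

E[|X-W|] = Σ_x Σ_w |x-w| · P(X=x)P(W=w)
 = 3·0.189 + 4·0.189 + 5·0.162 + 1·0.161 + 2·0.161 + 3·0.138
 = 0.567 + 0.756 + 0.81 + 0.161 + 0.322 + 0.414
 = 3.03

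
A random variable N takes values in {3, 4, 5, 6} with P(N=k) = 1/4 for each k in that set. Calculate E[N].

4.5

E[N] = Σ n·P(N=n)
 = 3·1/4 + 4·1/4 + 5·1/4 + 6·1/4
 = 3/4 + 1 + 5/4 + 3/2
 = 9/2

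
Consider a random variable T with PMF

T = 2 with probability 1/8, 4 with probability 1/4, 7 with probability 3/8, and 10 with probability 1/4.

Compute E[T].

E[T] = Σ t·P(T=t)
 = 2·1/8 + 4·1/4 + 7·3/8 + 10·1/4
 = 1/4 + 1 + 21/8 + 5/2
 = 51/8

6.375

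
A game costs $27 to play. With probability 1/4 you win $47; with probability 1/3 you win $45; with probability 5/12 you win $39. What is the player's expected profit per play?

E[payout] = 47·1/4 + 45·1/3 + 39·5/12
 = 47/4 + 15 + 65/4
 = 43
Net = 43 - 27 = 16

16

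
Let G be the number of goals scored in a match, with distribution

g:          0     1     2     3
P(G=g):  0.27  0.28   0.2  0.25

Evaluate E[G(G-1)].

E[G(G-1)] = Σ g(g-1)·P(G=g)
 = 0·0.27 + 0·0.28 + 2·0.2 + 6·0.25
 = 0 + 0 + 0.4 + 1.5
 = 1.9

1.9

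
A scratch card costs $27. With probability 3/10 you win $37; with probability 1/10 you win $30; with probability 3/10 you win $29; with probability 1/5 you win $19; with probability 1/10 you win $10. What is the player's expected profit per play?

E[payout] = 37·3/10 + 30·1/10 + 29·3/10 + 19·1/5 + 10·1/10
 = 111/10 + 3 + 87/10 + 19/5 + 1
 = 138/5
Net = 138/5 - 27 = 3/5

0.6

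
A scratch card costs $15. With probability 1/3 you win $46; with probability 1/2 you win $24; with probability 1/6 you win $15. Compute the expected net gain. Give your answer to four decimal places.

E[payout] = 46·1/3 + 24·1/2 + 15·1/6
 = 46/3 + 12 + 5/2
 = 179/6
Net = 179/6 - 15 = 89/6

14.8333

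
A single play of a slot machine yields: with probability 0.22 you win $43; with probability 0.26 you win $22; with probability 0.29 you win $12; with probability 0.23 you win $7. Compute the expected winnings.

20.27

E[payout] = 43·0.22 + 22·0.26 + 12·0.29 + 7·0.23
 = 9.46 + 5.72 + 3.48 + 1.61
 = 20.27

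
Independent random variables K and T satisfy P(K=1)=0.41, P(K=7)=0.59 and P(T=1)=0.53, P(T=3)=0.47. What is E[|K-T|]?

3.3708

E[|K-T|] = Σ_k Σ_t |k-t| · P(K=k)P(T=t)
 = 0·0.2173 + 2·0.1927 + 6·0.3127 + 4·0.2773
 = 0 + 0.3854 + 1.8762 + 1.1092
 = 3.3708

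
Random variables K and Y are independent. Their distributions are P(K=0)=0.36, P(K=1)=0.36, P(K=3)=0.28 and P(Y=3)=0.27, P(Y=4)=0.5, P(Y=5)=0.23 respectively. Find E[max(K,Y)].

E[max(K,Y)] = Σ_k Σ_y max(k,y) · P(K=k)P(Y=y)
 = 3·0.0972 + 4·0.18 + 5·0.0828 + 3·0.0972 + 4·0.18 + 5·0.0828 + 3·0.0756 + 4·0.14 + 5·0.0644
 = 0.2916 + 0.72 + 0.414 + 0.2916 + 0.72 + 0.414 + 0.2268 + 0.56 + 0.322
 = 3.96

3.96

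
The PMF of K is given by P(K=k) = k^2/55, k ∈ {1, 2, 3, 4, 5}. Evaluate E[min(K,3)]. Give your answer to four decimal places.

E[min(K,3)] = Σ min(k,3)·P(K=k)
 = 1·1/55 + 2·4/55 + 3·9/55 + 3·16/55 + 3·5/11
 = 1/55 + 8/55 + 27/55 + 48/55 + 15/11
 = 159/55

2.8909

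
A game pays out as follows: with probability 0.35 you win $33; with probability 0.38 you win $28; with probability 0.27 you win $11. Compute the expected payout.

25.16

E[payout] = 33·0.35 + 28·0.38 + 11·0.27
 = 11.55 + 10.64 + 2.97
 = 25.16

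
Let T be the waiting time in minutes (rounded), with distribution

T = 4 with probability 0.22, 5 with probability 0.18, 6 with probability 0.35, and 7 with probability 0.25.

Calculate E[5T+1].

E[5T+1] = Σ (5t+1)·P(T=t)
 = 21·0.22 + 26·0.18 + 31·0.35 + 36·0.25
 = 4.62 + 4.68 + 10.85 + 9
 = 29.15

29.15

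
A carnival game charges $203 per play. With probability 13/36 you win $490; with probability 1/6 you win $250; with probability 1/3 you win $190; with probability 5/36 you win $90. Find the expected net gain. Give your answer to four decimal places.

91.4444

E[payout] = 490·13/36 + 250·1/6 + 190·1/3 + 90·5/36
 = 3185/18 + 125/3 + 190/3 + 25/2
 = 2650/9
Net = 2650/9 - 203 = 823/9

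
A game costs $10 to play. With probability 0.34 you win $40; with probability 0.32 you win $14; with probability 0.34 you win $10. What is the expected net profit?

E[payout] = 40·0.34 + 14·0.32 + 10·0.34
 = 13.6 + 4.48 + 3.4
 = 21.48
Net = 21.48 - 10 = 11.48

11.48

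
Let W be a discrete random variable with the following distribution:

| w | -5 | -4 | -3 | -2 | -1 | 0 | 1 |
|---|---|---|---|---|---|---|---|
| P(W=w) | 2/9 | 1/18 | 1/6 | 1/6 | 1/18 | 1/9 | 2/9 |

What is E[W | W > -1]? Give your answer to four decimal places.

0.6667

P(W > -1) = 1/9 + 2/9 = 1/3.
E[W | W > -1] = [0·1/9 + 1·2/9] / (1/3)
 = 2/9 / (1/3)
 = 2/3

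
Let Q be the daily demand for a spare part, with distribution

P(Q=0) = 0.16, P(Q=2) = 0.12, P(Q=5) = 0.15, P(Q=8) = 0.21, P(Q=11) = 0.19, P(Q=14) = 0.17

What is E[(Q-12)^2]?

46.62

E[(Q-12)^2] = Σ (q-12)^2·P(Q=q)
 = 144·0.16 + 100·0.12 + 49·0.15 + 16·0.21 + 1·0.19 + 4·0.17
 = 23.04 + 12 + 7.35 + 3.36 + 0.19 + 0.68
 = 46.62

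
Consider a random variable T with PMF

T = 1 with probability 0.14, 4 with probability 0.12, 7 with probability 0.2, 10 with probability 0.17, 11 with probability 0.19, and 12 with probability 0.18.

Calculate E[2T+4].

19.94

E[2T+4] = Σ (2t+4)·P(T=t)
 = 6·0.14 + 12·0.12 + 18·0.2 + 24·0.17 + 26·0.19 + 28·0.18
 = 0.84 + 1.44 + 3.6 + 4.08 + 4.94 + 5.04
 = 19.94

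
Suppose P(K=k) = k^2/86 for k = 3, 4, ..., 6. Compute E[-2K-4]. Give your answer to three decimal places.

-14.047

E[-2K-4] = Σ (-2k-4)·P(K=k)
 = (-10)·9/86 + (-12)·8/43 + (-14)·25/86 + (-16)·18/43
 = (-45/43) + (-96/43) + (-175/43) + (-288/43)
 = -604/43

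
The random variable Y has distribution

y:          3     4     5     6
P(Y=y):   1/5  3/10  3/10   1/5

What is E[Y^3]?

E[Y^3] = Σ y^3·P(Y=y)
 = 27·1/5 + 64·3/10 + 125·3/10 + 216·1/5
 = 27/5 + 96/5 + 75/2 + 216/5
 = 1053/10

105.3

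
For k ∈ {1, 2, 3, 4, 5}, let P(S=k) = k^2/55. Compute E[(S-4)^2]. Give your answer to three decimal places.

E[(S-4)^2] = Σ (s-4)^2·P(S=s)
 = 9·1/55 + 4·4/55 + 1·9/55 + 0·16/55 + 1·5/11
 = 9/55 + 16/55 + 9/55 + 0 + 5/11
 = 59/55

1.073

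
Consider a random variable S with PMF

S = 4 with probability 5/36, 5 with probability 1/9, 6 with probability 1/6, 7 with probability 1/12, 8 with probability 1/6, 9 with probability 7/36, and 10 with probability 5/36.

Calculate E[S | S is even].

7

P(S is even) = 5/36 + 1/6 + 1/6 + 5/36 = 11/18.
E[S | S is even] = [4·5/36 + 6·1/6 + 8·1/6 + 10·5/36] / (11/18)
 = 77/18 / (11/18)
 = 7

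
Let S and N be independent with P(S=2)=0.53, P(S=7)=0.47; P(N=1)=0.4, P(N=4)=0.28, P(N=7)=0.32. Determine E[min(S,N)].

E[min(S,N)] = Σ_s Σ_n min(s,n) · P(S=s)P(N=n)
 = 1·0.212 + 2·0.1484 + 2·0.1696 + 1·0.188 + 4·0.1316 + 7·0.1504
 = 0.212 + 0.2968 + 0.3392 + 0.188 + 0.5264 + 1.0528
 = 2.6152

2.6152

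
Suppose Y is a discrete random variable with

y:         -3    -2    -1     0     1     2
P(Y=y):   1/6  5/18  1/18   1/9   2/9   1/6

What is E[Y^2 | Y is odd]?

4

P(Y is odd) = 1/6 + 1/18 + 2/9 = 4/9.
E[Y^2 | Y is odd] = [9·1/6 + 1·1/18 + 1·2/9] / (4/9)
 = 16/9 / (4/9)
 = 4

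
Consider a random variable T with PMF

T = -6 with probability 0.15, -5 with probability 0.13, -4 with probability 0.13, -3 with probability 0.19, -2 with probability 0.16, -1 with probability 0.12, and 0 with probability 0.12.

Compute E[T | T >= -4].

P(T >= -4) = 0.13 + 0.19 + 0.16 + 0.12 + 0.12 = 0.72.
E[T | T >= -4] = [(-4)·0.13 + (-3)·0.19 + (-2)·0.16 + (-1)·0.12 + 0·0.12] / 0.72
 = -1.53 / 0.72
 = -17/8

-2.125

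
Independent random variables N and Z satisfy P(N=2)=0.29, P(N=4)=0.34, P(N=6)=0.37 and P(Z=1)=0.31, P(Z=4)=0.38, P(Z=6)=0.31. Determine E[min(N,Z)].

2.8992

E[min(N,Z)] = Σ_n Σ_z min(n,z) · P(N=n)P(Z=z)
 = 1·0.0899 + 2·0.1102 + 2·0.0899 + 1·0.1054 + 4·0.1292 + 4·0.1054 + 1·0.1147 + 4·0.1406 + 6·0.1147
 = 0.0899 + 0.2204 + 0.1798 + 0.1054 + 0.5168 + 0.4216 + 0.1147 + 0.5624 + 0.6882
 = 2.8992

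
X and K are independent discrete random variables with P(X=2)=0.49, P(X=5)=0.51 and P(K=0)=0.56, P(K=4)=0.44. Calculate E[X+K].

E[X+K] = Σ_x Σ_k (x+k) · P(X=x)P(K=k)
 = 2·0.2744 + 6·0.2156 + 5·0.2856 + 9·0.2244
 = 0.5488 + 1.2936 + 1.428 + 2.0196
 = 5.29

5.29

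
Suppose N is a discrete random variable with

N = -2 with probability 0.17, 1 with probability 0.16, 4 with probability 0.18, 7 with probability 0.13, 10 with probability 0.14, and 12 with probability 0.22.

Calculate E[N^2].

55.77

E[N^2] = Σ n^2·P(N=n)
 = 4·0.17 + 1·0.16 + 16·0.18 + 49·0.13 + 100·0.14 + 144·0.22
 = 0.68 + 0.16 + 2.88 + 6.37 + 14 + 31.68
 = 55.77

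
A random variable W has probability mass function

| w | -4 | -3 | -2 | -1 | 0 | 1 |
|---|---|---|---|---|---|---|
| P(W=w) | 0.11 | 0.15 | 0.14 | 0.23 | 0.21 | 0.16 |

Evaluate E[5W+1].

-5.2

E[5W+1] = Σ (5w+1)·P(W=w)
 = (-19)·0.11 + (-14)·0.15 + (-9)·0.14 + (-4)·0.23 + 1·0.21 + 6·0.16
 = (-2.09) + (-2.1) + (-1.26) + (-0.92) + 0.21 + 0.96
 = -5.2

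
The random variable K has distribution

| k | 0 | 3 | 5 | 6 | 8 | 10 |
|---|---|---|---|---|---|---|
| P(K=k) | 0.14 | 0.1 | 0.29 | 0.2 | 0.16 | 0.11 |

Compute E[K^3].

274.07

E[K^3] = Σ k^3·P(K=k)
 = 0·0.14 + 27·0.1 + 125·0.29 + 216·0.2 + 512·0.16 + 1000·0.11
 = 0 + 2.7 + 36.25 + 43.2 + 81.92 + 110
 = 274.07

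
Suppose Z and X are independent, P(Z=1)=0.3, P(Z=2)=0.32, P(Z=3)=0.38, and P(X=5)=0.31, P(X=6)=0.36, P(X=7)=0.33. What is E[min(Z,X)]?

E[min(Z,X)] = Σ_z Σ_x min(z,x) · P(Z=z)P(X=x)
 = 1·0.093 + 1·0.108 + 1·0.099 + 2·0.0992 + 2·0.1152 + 2·0.1056 + 3·0.1178 + 3·0.1368 + 3·0.1254
 = 0.093 + 0.108 + 0.099 + 0.1984 + 0.2304 + 0.2112 + 0.3534 + 0.4104 + 0.3762
 = 2.08

2.08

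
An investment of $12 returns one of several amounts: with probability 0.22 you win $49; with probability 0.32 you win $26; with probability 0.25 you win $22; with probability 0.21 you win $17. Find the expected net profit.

16.17

E[payout] = 49·0.22 + 26·0.32 + 22·0.25 + 17·0.21
 = 10.78 + 8.32 + 5.5 + 3.57
 = 28.17
Net = 28.17 - 12 = 16.17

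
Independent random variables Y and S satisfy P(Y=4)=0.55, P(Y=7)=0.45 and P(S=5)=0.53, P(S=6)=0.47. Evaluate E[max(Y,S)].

E[max(Y,S)] = Σ_y Σ_s max(y,s) · P(Y=y)P(S=s)
 = 5·0.2915 + 6·0.2585 + 7·0.2385 + 7·0.2115
 = 1.4575 + 1.551 + 1.6695 + 1.4805
 = 6.1585

6.1585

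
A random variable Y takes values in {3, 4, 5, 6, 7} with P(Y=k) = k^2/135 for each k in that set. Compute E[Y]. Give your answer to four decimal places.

5.7407

E[Y] = Σ y·P(Y=y)
 = 3·1/15 + 4·16/135 + 5·5/27 + 6·4/15 + 7·49/135
 = 1/5 + 64/135 + 25/27 + 8/5 + 343/135
 = 155/27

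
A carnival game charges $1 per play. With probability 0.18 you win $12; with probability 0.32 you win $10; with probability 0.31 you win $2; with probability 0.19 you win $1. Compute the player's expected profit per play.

5.17

E[payout] = 12·0.18 + 10·0.32 + 2·0.31 + 1·0.19
 = 2.16 + 3.2 + 0.62 + 0.19
 = 6.17
Net = 6.17 - 1 = 5.17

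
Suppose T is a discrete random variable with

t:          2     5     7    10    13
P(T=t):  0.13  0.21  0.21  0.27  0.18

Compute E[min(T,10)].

E[min(T,10)] = Σ min(t,10)·P(T=t)
 = 2·0.13 + 5·0.21 + 7·0.21 + 10·0.27 + 10·0.18
 = 0.26 + 1.05 + 1.47 + 2.7 + 1.8
 = 7.28

7.28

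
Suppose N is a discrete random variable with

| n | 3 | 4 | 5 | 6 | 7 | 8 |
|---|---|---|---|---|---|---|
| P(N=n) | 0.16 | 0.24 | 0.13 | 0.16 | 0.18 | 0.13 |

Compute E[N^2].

31.43

E[N^2] = Σ n^2·P(N=n)
 = 9·0.16 + 16·0.24 + 25·0.13 + 36·0.16 + 49·0.18 + 64·0.13
 = 1.44 + 3.84 + 3.25 + 5.76 + 8.82 + 8.32
 = 31.43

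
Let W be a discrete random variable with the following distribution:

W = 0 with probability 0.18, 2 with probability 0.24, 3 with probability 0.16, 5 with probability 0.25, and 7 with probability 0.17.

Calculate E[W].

3.4

E[W] = Σ w·P(W=w)
 = 0·0.18 + 2·0.24 + 3·0.16 + 5·0.25 + 7·0.17
 = 0 + 0.48 + 0.48 + 1.25 + 1.19
 = 3.4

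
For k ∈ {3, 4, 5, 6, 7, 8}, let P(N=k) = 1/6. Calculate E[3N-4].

E[3N-4] = Σ (3n-4)·P(N=n)
 = 5·1/6 + 8·1/6 + 11·1/6 + 14·1/6 + 17·1/6 + 20·1/6
 = 5/6 + 4/3 + 11/6 + 7/3 + 17/6 + 10/3
 = 25/2

12.5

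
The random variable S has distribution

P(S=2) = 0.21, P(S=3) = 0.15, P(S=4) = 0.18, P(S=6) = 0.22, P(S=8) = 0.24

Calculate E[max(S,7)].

E[max(S,7)] = Σ max(s,7)·P(S=s)
 = 7·0.21 + 7·0.15 + 7·0.18 + 7·0.22 + 8·0.24
 = 1.47 + 1.05 + 1.26 + 1.54 + 1.92
 = 7.24

7.24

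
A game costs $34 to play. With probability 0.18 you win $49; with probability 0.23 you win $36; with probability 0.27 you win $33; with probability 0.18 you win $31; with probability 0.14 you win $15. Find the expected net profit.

-0.31

E[payout] = 49·0.18 + 36·0.23 + 33·0.27 + 31·0.18 + 15·0.14
 = 8.82 + 8.28 + 8.91 + 5.58 + 2.1
 = 33.69
Net = 33.69 - 34 = -0.31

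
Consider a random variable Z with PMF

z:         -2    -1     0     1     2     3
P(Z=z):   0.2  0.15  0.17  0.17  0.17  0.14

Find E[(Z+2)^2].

8.58

E[(Z+2)^2] = Σ (z+2)^2·P(Z=z)
 = 0·0.2 + 1·0.15 + 4·0.17 + 9·0.17 + 16·0.17 + 25·0.14
 = 0 + 0.15 + 0.68 + 1.53 + 2.72 + 3.5
 = 8.58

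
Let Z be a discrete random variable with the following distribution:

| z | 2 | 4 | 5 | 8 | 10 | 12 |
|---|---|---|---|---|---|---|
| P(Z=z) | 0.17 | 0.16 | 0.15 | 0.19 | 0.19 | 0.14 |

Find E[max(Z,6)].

7.98

E[max(Z,6)] = Σ max(z,6)·P(Z=z)
 = 6·0.17 + 6·0.16 + 6·0.15 + 8·0.19 + 10·0.19 + 12·0.14
 = 1.02 + 0.96 + 0.9 + 1.52 + 1.9 + 1.68
 = 7.98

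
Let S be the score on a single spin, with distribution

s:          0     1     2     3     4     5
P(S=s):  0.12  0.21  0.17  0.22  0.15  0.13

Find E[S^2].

E[S^2] = Σ s^2·P(S=s)
 = 0·0.12 + 1·0.21 + 4·0.17 + 9·0.22 + 16·0.15 + 25·0.13
 = 0 + 0.21 + 0.68 + 1.98 + 2.4 + 3.25
 = 8.52

8.52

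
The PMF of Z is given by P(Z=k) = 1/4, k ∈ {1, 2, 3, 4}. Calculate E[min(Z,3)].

2.25

E[min(Z,3)] = Σ min(z,3)·P(Z=z)
 = 1·1/4 + 2·1/4 + 3·1/4 + 3·1/4
 = 1/4 + 1/2 + 3/4 + 3/4
 = 9/4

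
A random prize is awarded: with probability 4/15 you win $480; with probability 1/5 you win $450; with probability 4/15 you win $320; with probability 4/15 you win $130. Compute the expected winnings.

E[payout] = 480·4/15 + 450·1/5 + 320·4/15 + 130·4/15
 = 128 + 90 + 256/3 + 104/3
 = 338

338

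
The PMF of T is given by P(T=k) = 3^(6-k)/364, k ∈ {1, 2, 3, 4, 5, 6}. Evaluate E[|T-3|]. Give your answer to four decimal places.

1.6071

E[|T-3|] = Σ |t-3|·P(T=t)
 = 2·243/364 + 1·81/364 + 0·27/364 + 1·9/364 + 2·3/364 + 3·1/364
 = 243/182 + 81/364 + 0 + 9/364 + 3/182 + 3/364
 = 45/28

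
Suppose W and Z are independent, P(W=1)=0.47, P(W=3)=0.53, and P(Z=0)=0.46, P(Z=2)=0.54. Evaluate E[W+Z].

3.14

E[W+Z] = Σ_w Σ_z (w+z) · P(W=w)P(Z=z)
 = 1·0.2162 + 3·0.2538 + 3·0.2438 + 5·0.2862
 = 0.2162 + 0.7614 + 0.7314 + 1.431
 = 3.14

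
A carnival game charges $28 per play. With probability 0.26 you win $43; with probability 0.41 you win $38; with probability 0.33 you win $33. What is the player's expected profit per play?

E[payout] = 43·0.26 + 38·0.41 + 33·0.33
 = 11.18 + 15.58 + 10.89
 = 37.65
Net = 37.65 - 28 = 9.65

9.65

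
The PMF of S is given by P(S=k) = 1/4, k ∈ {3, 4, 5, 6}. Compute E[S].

4.5

E[S] = Σ s·P(S=s)
 = 3·1/4 + 4·1/4 + 5·1/4 + 6·1/4
 = 3/4 + 1 + 5/4 + 3/2
 = 9/2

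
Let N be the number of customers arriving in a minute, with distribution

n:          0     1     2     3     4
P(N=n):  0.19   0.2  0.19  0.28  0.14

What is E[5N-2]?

7.9

E[5N-2] = Σ (5n-2)·P(N=n)
 = (-2)·0.19 + 3·0.2 + 8·0.19 + 13·0.28 + 18·0.14
 = (-0.38) + 0.6 + 1.52 + 3.64 + 2.52
 = 7.9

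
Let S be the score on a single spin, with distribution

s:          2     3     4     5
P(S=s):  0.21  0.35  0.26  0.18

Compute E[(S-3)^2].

1.19

E[(S-3)^2] = Σ (s-3)^2·P(S=s)
 = 1·0.21 + 0·0.35 + 1·0.26 + 4·0.18
 = 0.21 + 0 + 0.26 + 0.72
 = 1.19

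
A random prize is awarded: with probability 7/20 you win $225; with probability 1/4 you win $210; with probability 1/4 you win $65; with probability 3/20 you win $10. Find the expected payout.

149

E[payout] = 225·7/20 + 210·1/4 + 65·1/4 + 10·3/20
 = 315/4 + 105/2 + 65/4 + 3/2
 = 149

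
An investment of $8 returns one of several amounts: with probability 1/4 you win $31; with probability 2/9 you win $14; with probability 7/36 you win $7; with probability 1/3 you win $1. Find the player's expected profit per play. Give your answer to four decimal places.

E[payout] = 31·1/4 + 14·2/9 + 7·7/36 + 1·1/3
 = 31/4 + 28/9 + 49/36 + 1/3
 = 113/9
Net = 113/9 - 8 = 41/9

4.5556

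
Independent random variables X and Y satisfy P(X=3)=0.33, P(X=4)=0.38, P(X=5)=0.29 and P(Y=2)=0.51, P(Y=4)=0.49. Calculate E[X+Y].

6.94

E[X+Y] = Σ_x Σ_y (x+y) · P(X=x)P(Y=y)
 = 5·0.1683 + 7·0.1617 + 6·0.1938 + 8·0.1862 + 7·0.1479 + 9·0.1421
 = 0.8415 + 1.1319 + 1.1628 + 1.4896 + 1.0353 + 1.2789
 = 6.94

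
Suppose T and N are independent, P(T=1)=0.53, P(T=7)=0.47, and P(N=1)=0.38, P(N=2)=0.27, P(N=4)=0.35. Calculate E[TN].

8.8624

E[TN] = Σ_t Σ_n tn · P(T=t)P(N=n)
 = 1·0.2014 + 2·0.1431 + 4·0.1855 + 7·0.1786 + 14·0.1269 + 28·0.1645
 = 0.2014 + 0.2862 + 0.742 + 1.2502 + 1.7766 + 4.606
 = 8.8624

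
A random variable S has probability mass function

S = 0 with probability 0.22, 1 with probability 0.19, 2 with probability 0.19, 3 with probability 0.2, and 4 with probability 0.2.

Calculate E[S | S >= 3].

3.5

P(S >= 3) = 0.2 + 0.2 = 0.4.
E[S | S >= 3] = [3·0.2 + 4·0.2] / 0.4
 = 1.4 / 0.4
 = 7/2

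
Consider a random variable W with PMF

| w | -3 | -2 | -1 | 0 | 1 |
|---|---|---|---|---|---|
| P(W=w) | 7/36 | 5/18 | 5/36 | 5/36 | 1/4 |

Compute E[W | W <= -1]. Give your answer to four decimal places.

-2.0909

P(W <= -1) = 7/36 + 5/18 + 5/36 = 11/18.
E[W | W <= -1] = [(-3)·7/36 + (-2)·5/18 + (-1)·5/36] / (11/18)
 = -23/18 / (11/18)
 = -23/11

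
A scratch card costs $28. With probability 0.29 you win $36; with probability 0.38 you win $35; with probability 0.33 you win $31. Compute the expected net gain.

5.97

E[payout] = 36·0.29 + 35·0.38 + 31·0.33
 = 10.44 + 13.3 + 10.23
 = 33.97
Net = 33.97 - 28 = 5.97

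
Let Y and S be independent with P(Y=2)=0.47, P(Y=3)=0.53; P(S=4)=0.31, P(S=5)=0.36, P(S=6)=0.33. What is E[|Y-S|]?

E[|Y-S|] = Σ_y Σ_s |y-s| · P(Y=y)P(S=s)
 = 2·0.1457 + 3·0.1692 + 4·0.1551 + 1·0.1643 + 2·0.1908 + 3·0.1749
 = 0.2914 + 0.5076 + 0.6204 + 0.1643 + 0.3816 + 0.5247
 = 2.49

2.49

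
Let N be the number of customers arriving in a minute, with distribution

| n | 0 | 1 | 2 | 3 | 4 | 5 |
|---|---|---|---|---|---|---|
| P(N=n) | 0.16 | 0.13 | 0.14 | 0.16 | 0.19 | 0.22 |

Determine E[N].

2.75

E[N] = Σ n·P(N=n)
 = 0·0.16 + 1·0.13 + 2·0.14 + 3·0.16 + 4·0.19 + 5·0.22
 = 0 + 0.13 + 0.28 + 0.48 + 0.76 + 1.1
 = 2.75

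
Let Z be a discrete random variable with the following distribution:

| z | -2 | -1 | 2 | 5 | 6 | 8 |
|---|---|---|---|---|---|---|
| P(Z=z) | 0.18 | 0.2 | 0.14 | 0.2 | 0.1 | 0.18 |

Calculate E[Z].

E[Z] = Σ z·P(Z=z)
 = (-2)·0.18 + (-1)·0.2 + 2·0.14 + 5·0.2 + 6·0.1 + 8·0.18
 = (-0.36) + (-0.2) + 0.28 + 1 + 0.6 + 1.44
 = 2.76

2.76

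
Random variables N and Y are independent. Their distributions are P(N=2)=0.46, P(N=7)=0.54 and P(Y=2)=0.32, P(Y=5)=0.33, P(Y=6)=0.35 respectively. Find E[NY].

E[NY] = Σ_n Σ_y ny · P(N=n)P(Y=y)
 = 4·0.1472 + 10·0.1518 + 12·0.161 + 14·0.1728 + 35·0.1782 + 42·0.189
 = 0.5888 + 1.518 + 1.932 + 2.4192 + 6.237 + 7.938
 = 20.633

20.633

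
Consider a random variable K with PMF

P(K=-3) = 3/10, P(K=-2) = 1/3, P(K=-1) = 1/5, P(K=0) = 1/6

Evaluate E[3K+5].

-0.3

E[3K+5] = Σ (3k+5)·P(K=k)
 = (-4)·3/10 + (-1)·1/3 + 2·1/5 + 5·1/6
 = (-6/5) + (-1/3) + 2/5 + 5/6
 = -3/10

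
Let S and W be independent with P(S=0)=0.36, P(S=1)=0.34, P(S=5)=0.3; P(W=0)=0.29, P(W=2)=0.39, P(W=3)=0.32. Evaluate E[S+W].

E[S+W] = Σ_s Σ_w (s+w) · P(S=s)P(W=w)
 = 0·0.1044 + 2·0.1404 + 3·0.1152 + 1·0.0986 + 3·0.1326 + 4·0.1088 + 5·0.087 + 7·0.117 + 8·0.096
 = 0 + 0.2808 + 0.3456 + 0.0986 + 0.3978 + 0.4352 + 0.435 + 0.819 + 0.768
 = 3.58

3.58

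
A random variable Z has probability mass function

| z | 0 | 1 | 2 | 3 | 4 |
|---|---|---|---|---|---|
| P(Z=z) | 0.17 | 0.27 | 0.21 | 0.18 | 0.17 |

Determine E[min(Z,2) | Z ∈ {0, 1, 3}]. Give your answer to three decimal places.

1.016

P(Z ∈ {0, 1, 3}) = 0.17 + 0.27 + 0.18 = 0.62.
E[min(Z,2) | Z ∈ {0, 1, 3}] = [0·0.17 + 1·0.27 + 2·0.18] / 0.62
 = 0.63 / 0.62
 = 63/62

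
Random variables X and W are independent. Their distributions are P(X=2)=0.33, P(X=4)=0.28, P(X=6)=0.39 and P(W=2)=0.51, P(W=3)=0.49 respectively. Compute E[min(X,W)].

2.3283

E[min(X,W)] = Σ_x Σ_w min(x,w) · P(X=x)P(W=w)
 = 2·0.1683 + 2·0.1617 + 2·0.1428 + 3·0.1372 + 2·0.1989 + 3·0.1911
 = 0.3366 + 0.3234 + 0.2856 + 0.4116 + 0.3978 + 0.5733
 = 2.3283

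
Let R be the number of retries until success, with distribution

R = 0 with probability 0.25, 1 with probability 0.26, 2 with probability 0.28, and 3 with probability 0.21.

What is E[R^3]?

8.17

E[R^3] = Σ r^3·P(R=r)
 = 0·0.25 + 1·0.26 + 8·0.28 + 27·0.21
 = 0 + 0.26 + 2.24 + 5.67
 = 8.17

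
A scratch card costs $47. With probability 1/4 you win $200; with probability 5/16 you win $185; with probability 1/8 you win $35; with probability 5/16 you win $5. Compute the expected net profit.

66.75

E[payout] = 200·1/4 + 185·5/16 + 35·1/8 + 5·5/16
 = 50 + 925/16 + 35/8 + 25/16
 = 455/4
Net = 455/4 - 47 = 267/4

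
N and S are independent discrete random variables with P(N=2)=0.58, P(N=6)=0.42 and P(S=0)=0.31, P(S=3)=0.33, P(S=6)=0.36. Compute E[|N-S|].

2.5832

E[|N-S|] = Σ_n Σ_s |n-s| · P(N=n)P(S=s)
 = 2·0.1798 + 1·0.1914 + 4·0.2088 + 6·0.1302 + 3·0.1386 + 0·0.1512
 = 0.3596 + 0.1914 + 0.8352 + 0.7812 + 0.4158 + 0
 = 2.5832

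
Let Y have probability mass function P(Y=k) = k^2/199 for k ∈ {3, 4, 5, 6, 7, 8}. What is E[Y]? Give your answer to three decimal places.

6.467

E[Y] = Σ y·P(Y=y)
 = 3·9/199 + 4·16/199 + 5·25/199 + 6·36/199 + 7·49/199 + 8·64/199
 = 27/199 + 64/199 + 125/199 + 216/199 + 343/199 + 512/199
 = 1287/199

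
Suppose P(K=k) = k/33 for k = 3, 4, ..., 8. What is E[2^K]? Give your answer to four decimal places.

E[2^K] = Σ 2^k·P(K=k)
 = 8·1/11 + 16·4/33 + 32·5/33 + 64·2/11 + 128·7/33 + 256·8/33
 = 8/11 + 64/33 + 160/33 + 128/11 + 896/33 + 2048/33
 = 1192/11

108.3636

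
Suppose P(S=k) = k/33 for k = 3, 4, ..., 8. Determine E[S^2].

39

E[S^2] = Σ s^2·P(S=s)
 = 9·1/11 + 16·4/33 + 25·5/33 + 36·2/11 + 49·7/33 + 64·8/33
 = 9/11 + 64/33 + 125/33 + 72/11 + 343/33 + 512/33
 = 39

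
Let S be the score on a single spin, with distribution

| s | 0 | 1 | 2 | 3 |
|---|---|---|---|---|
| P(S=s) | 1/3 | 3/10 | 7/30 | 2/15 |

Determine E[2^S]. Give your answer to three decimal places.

2.933

E[2^S] = Σ 2^s·P(S=s)
 = 1·1/3 + 2·3/10 + 4·7/30 + 8·2/15
 = 1/3 + 3/5 + 14/15 + 16/15
 = 44/15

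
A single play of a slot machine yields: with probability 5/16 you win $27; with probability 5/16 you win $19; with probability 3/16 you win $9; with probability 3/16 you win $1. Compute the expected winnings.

E[payout] = 27·5/16 + 19·5/16 + 9·3/16 + 1·3/16
 = 135/16 + 95/16 + 27/16 + 3/16
 = 65/4

16.25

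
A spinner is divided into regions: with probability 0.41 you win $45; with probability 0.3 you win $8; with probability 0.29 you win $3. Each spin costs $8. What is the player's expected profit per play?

13.72

E[payout] = 45·0.41 + 8·0.3 + 3·0.29
 = 18.45 + 2.4 + 0.87
 = 21.72
Net = 21.72 - 8 = 13.72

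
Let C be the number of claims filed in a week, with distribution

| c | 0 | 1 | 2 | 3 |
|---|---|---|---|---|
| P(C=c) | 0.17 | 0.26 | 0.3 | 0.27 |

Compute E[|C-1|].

1.01

E[|C-1|] = Σ |c-1|·P(C=c)
 = 1·0.17 + 0·0.26 + 1·0.3 + 2·0.27
 = 0.17 + 0 + 0.3 + 0.54
 = 1.01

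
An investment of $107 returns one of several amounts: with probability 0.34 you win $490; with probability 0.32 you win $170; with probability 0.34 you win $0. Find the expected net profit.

114

E[payout] = 490·0.34 + 170·0.32 + 0·0.34
 = 166.6 + 54.4 + 0
 = 221
Net = 221 - 107 = 114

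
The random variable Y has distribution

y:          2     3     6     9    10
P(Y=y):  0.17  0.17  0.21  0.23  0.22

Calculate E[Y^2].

E[Y^2] = Σ y^2·P(Y=y)
 = 4·0.17 + 9·0.17 + 36·0.21 + 81·0.23 + 100·0.22
 = 0.68 + 1.53 + 7.56 + 18.63 + 22
 = 50.4

50.4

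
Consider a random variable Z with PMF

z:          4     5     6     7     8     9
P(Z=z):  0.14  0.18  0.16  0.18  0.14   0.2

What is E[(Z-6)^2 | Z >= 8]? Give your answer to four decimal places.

6.9412

P(Z >= 8) = 0.14 + 0.2 = 0.34.
E[(Z-6)^2 | Z >= 8] = [4·0.14 + 9·0.2] / 0.34
 = 2.36 / 0.34
 = 118/17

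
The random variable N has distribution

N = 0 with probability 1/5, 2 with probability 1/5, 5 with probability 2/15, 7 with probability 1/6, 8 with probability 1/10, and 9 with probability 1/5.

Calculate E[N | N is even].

2.4

P(N is even) = 1/5 + 1/5 + 1/10 = 1/2.
E[N | N is even] = [0·1/5 + 2·1/5 + 8·1/10] / (1/2)
 = 6/5 / (1/2)
 = 12/5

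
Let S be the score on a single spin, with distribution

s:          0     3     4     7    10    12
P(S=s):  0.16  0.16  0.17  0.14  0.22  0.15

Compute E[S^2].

E[S^2] = Σ s^2·P(S=s)
 = 0·0.16 + 9·0.16 + 16·0.17 + 49·0.14 + 100·0.22 + 144·0.15
 = 0 + 1.44 + 2.72 + 6.86 + 22 + 21.6
 = 54.62

54.62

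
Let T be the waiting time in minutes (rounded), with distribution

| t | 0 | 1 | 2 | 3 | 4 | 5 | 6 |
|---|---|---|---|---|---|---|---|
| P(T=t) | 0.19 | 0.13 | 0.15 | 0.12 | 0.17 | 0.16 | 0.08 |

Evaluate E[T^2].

E[T^2] = Σ t^2·P(T=t)
 = 0·0.19 + 1·0.13 + 4·0.15 + 9·0.12 + 16·0.17 + 25·0.16 + 36·0.08
 = 0 + 0.13 + 0.6 + 1.08 + 2.72 + 4 + 2.88
 = 11.41

11.41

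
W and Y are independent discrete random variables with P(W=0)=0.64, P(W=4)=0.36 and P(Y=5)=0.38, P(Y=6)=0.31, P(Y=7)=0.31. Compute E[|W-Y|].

E[|W-Y|] = Σ_w Σ_y |w-y| · P(W=w)P(Y=y)
 = 5·0.2432 + 6·0.1984 + 7·0.1984 + 1·0.1368 + 2·0.1116 + 3·0.1116
 = 1.216 + 1.1904 + 1.3888 + 0.1368 + 0.2232 + 0.3348
 = 4.49

4.49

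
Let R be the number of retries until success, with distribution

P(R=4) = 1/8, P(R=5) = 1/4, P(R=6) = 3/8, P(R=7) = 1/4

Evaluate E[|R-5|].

1

E[|R-5|] = Σ |r-5|·P(R=r)
 = 1·1/8 + 0·1/4 + 1·3/8 + 2·1/4
 = 1/8 + 0 + 3/8 + 1/2
 = 1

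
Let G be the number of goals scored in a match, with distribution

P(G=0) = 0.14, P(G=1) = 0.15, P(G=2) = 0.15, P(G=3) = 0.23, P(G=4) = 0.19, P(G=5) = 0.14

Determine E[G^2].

E[G^2] = Σ g^2·P(G=g)
 = 0·0.14 + 1·0.15 + 4·0.15 + 9·0.23 + 16·0.19 + 25·0.14
 = 0 + 0.15 + 0.6 + 2.07 + 3.04 + 3.5
 = 9.36

9.36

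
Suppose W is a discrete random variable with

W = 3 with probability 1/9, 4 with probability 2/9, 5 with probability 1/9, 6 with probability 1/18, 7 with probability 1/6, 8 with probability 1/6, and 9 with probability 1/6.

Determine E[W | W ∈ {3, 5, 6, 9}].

P(W ∈ {3, 5, 6, 9}) = 1/9 + 1/9 + 1/18 + 1/6 = 4/9.
E[W | W ∈ {3, 5, 6, 9}] = [3·1/9 + 5·1/9 + 6·1/18 + 9·1/6] / (4/9)
 = 49/18 / (4/9)
 = 49/8

6.125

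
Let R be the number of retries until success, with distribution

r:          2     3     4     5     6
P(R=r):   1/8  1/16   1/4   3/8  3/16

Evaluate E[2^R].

29

E[2^R] = Σ 2^r·P(R=r)
 = 4·1/8 + 8·1/16 + 16·1/4 + 32·3/8 + 64·3/16
 = 1/2 + 1/2 + 4 + 12 + 12
 = 29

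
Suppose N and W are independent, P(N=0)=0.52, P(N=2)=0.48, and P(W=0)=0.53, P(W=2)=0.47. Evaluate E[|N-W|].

0.9976

E[|N-W|] = Σ_n Σ_w |n-w| · P(N=n)P(W=w)
 = 0·0.2756 + 2·0.2444 + 2·0.2544 + 0·0.2256
 = 0 + 0.4888 + 0.5088 + 0
 = 0.9976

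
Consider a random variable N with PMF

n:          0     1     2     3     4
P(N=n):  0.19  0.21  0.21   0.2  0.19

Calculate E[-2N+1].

-2.98

E[-2N+1] = Σ (-2n+1)·P(N=n)
 = 1·0.19 + (-1)·0.21 + (-3)·0.21 + (-5)·0.2 + (-7)·0.19
 = 0.19 + (-0.21) + (-0.63) + (-1) + (-1.33)
 = -2.98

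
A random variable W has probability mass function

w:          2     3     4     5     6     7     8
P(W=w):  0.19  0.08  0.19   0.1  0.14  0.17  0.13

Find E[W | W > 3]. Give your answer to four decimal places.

P(W > 3) = 0.19 + 0.1 + 0.14 + 0.17 + 0.13 = 0.73.
E[W | W > 3] = [4·0.19 + 5·0.1 + 6·0.14 + 7·0.17 + 8·0.13] / 0.73
 = 4.33 / 0.73
 = 433/73

5.9315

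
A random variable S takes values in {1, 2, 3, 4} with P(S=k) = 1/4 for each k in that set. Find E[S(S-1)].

5

E[S(S-1)] = Σ s(s-1)·P(S=s)
 = 0·1/4 + 2·1/4 + 6·1/4 + 12·1/4
 = 0 + 1/2 + 3/2 + 3
 = 5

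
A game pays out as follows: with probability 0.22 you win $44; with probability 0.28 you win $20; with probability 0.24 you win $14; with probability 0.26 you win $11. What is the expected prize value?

21.5

E[payout] = 44·0.22 + 20·0.28 + 14·0.24 + 11·0.26
 = 9.68 + 5.6 + 3.36 + 2.86
 = 21.5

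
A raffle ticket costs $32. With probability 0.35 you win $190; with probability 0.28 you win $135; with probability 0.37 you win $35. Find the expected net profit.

E[payout] = 190·0.35 + 135·0.28 + 35·0.37
 = 66.5 + 37.8 + 12.95
 = 117.25
Net = 117.25 - 32 = 85.25

85.25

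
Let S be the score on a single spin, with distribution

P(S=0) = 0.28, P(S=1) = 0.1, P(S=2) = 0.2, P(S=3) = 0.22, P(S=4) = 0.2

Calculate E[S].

1.96

E[S] = Σ s·P(S=s)
 = 0·0.28 + 1·0.1 + 2·0.2 + 3·0.22 + 4·0.2
 = 0 + 0.1 + 0.4 + 0.66 + 0.8
 = 1.96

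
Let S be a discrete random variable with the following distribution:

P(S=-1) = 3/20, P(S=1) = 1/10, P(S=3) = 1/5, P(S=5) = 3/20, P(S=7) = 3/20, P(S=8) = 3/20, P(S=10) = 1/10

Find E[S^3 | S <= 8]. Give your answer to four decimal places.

P(S <= 8) = 3/20 + 1/10 + 1/5 + 3/20 + 3/20 + 3/20 = 9/10.
E[S^3 | S <= 8] = [(-1)·3/20 + 1·1/10 + 27·1/5 + 125·3/20 + 343·3/20 + 512·3/20] / (9/10)
 = 3047/20 / (9/10)
 = 3047/18

169.2778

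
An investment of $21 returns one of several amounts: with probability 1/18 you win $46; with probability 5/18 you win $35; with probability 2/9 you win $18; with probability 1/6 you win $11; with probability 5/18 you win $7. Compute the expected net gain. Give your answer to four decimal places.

E[payout] = 46·1/18 + 35·5/18 + 18·2/9 + 11·1/6 + 7·5/18
 = 23/9 + 175/18 + 4 + 11/6 + 35/18
 = 361/18
Net = 361/18 - 21 = -17/18

-0.9444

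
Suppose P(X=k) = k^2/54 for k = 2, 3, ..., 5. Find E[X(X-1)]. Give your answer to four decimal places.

13.9630

E[X(X-1)] = Σ x(x-1)·P(X=x)
 = 2·2/27 + 6·1/6 + 12·8/27 + 20·25/54
 = 4/27 + 1 + 32/9 + 250/27
 = 377/27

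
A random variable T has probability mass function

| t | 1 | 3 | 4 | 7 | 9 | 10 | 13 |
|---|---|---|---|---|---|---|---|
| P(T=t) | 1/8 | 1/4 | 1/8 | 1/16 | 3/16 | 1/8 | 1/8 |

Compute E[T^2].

56.25

E[T^2] = Σ t^2·P(T=t)
 = 1·1/8 + 9·1/4 + 16·1/8 + 49·1/16 + 81·3/16 + 100·1/8 + 169·1/8
 = 1/8 + 9/4 + 2 + 49/16 + 243/16 + 25/2 + 169/8
 = 225/4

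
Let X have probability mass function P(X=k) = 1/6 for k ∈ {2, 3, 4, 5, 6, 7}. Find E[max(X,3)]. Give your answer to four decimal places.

E[max(X,3)] = Σ max(x,3)·P(X=x)
 = 3·1/6 + 3·1/6 + 4·1/6 + 5·1/6 + 6·1/6 + 7·1/6
 = 1/2 + 1/2 + 2/3 + 5/6 + 1 + 7/6
 = 14/3

4.6667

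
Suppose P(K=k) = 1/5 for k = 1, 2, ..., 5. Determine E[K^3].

45

E[K^3] = Σ k^3·P(K=k)
 = 1·1/5 + 8·1/5 + 27·1/5 + 64·1/5 + 125·1/5
 = 1/5 + 8/5 + 27/5 + 64/5 + 25
 = 45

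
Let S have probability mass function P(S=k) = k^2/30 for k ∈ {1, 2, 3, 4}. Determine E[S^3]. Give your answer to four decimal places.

E[S^3] = Σ s^3·P(S=s)
 = 1·1/30 + 8·2/15 + 27·3/10 + 64·8/15
 = 1/30 + 16/15 + 81/10 + 512/15
 = 130/3

43.3333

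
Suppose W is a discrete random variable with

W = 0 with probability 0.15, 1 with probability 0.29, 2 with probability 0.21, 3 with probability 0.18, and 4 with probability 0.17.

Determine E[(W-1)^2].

2.61

E[(W-1)^2] = Σ (w-1)^2·P(W=w)
 = 1·0.15 + 0·0.29 + 1·0.21 + 4·0.18 + 9·0.17
 = 0.15 + 0 + 0.21 + 0.72 + 1.53
 = 2.61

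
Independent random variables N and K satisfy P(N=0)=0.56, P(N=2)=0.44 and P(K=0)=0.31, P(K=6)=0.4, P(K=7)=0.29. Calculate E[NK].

E[NK] = Σ_n Σ_k nk · P(N=n)P(K=k)
 = 0·0.1736 + 0·0.224 + 0·0.1624 + 0·0.1364 + 12·0.176 + 14·0.1276
 = 0 + 0 + 0 + 0 + 2.112 + 1.7864
 = 3.8984

3.8984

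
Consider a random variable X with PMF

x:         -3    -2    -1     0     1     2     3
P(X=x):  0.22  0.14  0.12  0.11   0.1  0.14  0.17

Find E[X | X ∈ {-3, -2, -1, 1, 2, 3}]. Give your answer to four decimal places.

-0.1910

P(X ∈ {-3, -2, -1, 1, 2, 3}) = 0.22 + 0.14 + 0.12 + 0.1 + 0.14 + 0.17 = 0.89.
E[X | X ∈ {-3, -2, -1, 1, 2, 3}] = [(-3)·0.22 + (-2)·0.14 + (-1)·0.12 + 1·0.1 + 2·0.14 + 3·0.17] / 0.89
 = -0.17 / 0.89
 = -17/89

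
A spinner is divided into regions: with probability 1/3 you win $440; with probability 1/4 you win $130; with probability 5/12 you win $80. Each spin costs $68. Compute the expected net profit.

144.5

E[payout] = 440·1/3 + 130·1/4 + 80·5/12
 = 440/3 + 65/2 + 100/3
 = 425/2
Net = 425/2 - 68 = 289/2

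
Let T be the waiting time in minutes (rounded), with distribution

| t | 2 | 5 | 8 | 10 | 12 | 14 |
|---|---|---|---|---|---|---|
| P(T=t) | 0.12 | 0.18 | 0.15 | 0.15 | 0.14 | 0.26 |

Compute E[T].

9.16

E[T] = Σ t·P(T=t)
 = 2·0.12 + 5·0.18 + 8·0.15 + 10·0.15 + 12·0.14 + 14·0.26
 = 0.24 + 0.9 + 1.2 + 1.5 + 1.68 + 3.64
 = 9.16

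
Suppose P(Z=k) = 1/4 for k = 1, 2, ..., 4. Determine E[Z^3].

25

E[Z^3] = Σ z^3·P(Z=z)
 = 1·1/4 + 8·1/4 + 27·1/4 + 64·1/4
 = 1/4 + 2 + 27/4 + 16
 = 25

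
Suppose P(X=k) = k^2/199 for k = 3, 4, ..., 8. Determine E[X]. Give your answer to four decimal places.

E[X] = Σ x·P(X=x)
 = 3·9/199 + 4·16/199 + 5·25/199 + 6·36/199 + 7·49/199 + 8·64/199
 = 27/199 + 64/199 + 125/199 + 216/199 + 343/199 + 512/199
 = 1287/199

6.4673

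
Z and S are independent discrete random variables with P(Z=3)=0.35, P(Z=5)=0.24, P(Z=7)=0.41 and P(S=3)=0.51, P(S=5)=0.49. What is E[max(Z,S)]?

E[max(Z,S)] = Σ_z Σ_s max(z,s) · P(Z=z)P(S=s)
 = 3·0.1785 + 5·0.1715 + 5·0.1224 + 5·0.1176 + 7·0.2091 + 7·0.2009
 = 0.5355 + 0.8575 + 0.612 + 0.588 + 1.4637 + 1.4063
 = 5.463

5.463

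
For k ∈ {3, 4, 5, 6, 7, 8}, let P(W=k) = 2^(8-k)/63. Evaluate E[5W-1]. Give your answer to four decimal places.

18.5238

E[5W-1] = Σ (5w-1)·P(W=w)
 = 14·32/63 + 19·16/63 + 24·8/63 + 29·4/63 + 34·2/63 + 39·1/63
 = 64/9 + 304/63 + 64/21 + 116/63 + 68/63 + 13/21
 = 389/21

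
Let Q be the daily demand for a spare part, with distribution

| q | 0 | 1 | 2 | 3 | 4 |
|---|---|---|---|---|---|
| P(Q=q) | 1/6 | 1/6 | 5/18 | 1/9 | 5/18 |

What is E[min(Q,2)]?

1.5

E[min(Q,2)] = Σ min(q,2)·P(Q=q)
 = 0·1/6 + 1·1/6 + 2·5/18 + 2·1/9 + 2·5/18
 = 0 + 1/6 + 5/9 + 2/9 + 5/9
 = 3/2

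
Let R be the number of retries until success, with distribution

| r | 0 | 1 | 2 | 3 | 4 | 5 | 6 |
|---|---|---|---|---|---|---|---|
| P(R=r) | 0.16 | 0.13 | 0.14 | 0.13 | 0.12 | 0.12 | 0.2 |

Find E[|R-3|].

E[|R-3|] = Σ |r-3|·P(R=r)
 = 3·0.16 + 2·0.13 + 1·0.14 + 0·0.13 + 1·0.12 + 2·0.12 + 3·0.2
 = 0.48 + 0.26 + 0.14 + 0 + 0.12 + 0.24 + 0.6
 = 1.84

1.84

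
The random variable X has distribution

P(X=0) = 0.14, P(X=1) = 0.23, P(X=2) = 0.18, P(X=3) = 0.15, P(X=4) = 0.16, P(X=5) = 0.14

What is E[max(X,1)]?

E[max(X,1)] = Σ max(x,1)·P(X=x)
 = 1·0.14 + 1·0.23 + 2·0.18 + 3·0.15 + 4·0.16 + 5·0.14
 = 0.14 + 0.23 + 0.36 + 0.45 + 0.64 + 0.7
 = 2.52

2.52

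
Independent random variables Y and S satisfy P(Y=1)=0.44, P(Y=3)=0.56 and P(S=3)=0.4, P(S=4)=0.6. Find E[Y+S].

E[Y+S] = Σ_y Σ_s (y+s) · P(Y=y)P(S=s)
 = 4·0.176 + 5·0.264 + 6·0.224 + 7·0.336
 = 0.704 + 1.32 + 1.344 + 2.352
 = 5.72

5.72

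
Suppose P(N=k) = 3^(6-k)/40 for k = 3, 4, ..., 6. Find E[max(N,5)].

E[max(N,5)] = Σ max(n,5)·P(N=n)
 = 5·27/40 + 5·9/40 + 5·3/40 + 6·1/40
 = 27/8 + 9/8 + 3/8 + 3/20
 = 201/40

5.025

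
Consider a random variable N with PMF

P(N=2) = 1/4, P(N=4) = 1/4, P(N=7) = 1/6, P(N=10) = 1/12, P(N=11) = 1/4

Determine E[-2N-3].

-15.5

E[-2N-3] = Σ (-2n-3)·P(N=n)
 = (-7)·1/4 + (-11)·1/4 + (-17)·1/6 + (-23)·1/12 + (-25)·1/4
 = (-7/4) + (-11/4) + (-17/6) + (-23/12) + (-25/4)
 = -31/2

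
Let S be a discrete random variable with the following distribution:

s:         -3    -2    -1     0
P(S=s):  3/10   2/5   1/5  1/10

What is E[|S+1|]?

E[|S+1|] = Σ |s+1|·P(S=s)
 = 2·3/10 + 1·2/5 + 0·1/5 + 1·1/10
 = 3/5 + 2/5 + 0 + 1/10
 = 11/10

1.1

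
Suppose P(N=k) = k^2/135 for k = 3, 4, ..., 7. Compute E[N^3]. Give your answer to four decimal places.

214.6296

E[N^3] = Σ n^3·P(N=n)
 = 27·1/15 + 64·16/135 + 125·5/27 + 216·4/15 + 343·49/135
 = 9/5 + 1024/135 + 625/27 + 288/5 + 16807/135
 = 5795/27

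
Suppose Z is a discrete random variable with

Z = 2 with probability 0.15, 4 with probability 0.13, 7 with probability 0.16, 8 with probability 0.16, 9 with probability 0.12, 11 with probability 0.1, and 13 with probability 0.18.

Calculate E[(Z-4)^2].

E[(Z-4)^2] = Σ (z-4)^2·P(Z=z)
 = 4·0.15 + 0·0.13 + 9·0.16 + 16·0.16 + 25·0.12 + 49·0.1 + 81·0.18
 = 0.6 + 0 + 1.44 + 2.56 + 3 + 4.9 + 14.58
 = 27.08

27.08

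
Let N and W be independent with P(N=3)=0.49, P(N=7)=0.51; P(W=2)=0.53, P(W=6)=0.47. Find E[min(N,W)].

E[min(N,W)] = Σ_n Σ_w min(n,w) · P(N=n)P(W=w)
 = 2·0.2597 + 3·0.2303 + 2·0.2703 + 6·0.2397
 = 0.5194 + 0.6909 + 0.5406 + 1.4382
 = 3.1891

3.1891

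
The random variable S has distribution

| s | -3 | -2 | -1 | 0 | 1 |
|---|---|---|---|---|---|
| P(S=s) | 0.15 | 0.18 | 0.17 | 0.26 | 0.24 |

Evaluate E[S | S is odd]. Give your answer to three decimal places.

P(S is odd) = 0.15 + 0.17 + 0.24 = 0.56.
E[S | S is odd] = [(-3)·0.15 + (-1)·0.17 + 1·0.24] / 0.56
 = -0.38 / 0.56
 = -19/28

-0.679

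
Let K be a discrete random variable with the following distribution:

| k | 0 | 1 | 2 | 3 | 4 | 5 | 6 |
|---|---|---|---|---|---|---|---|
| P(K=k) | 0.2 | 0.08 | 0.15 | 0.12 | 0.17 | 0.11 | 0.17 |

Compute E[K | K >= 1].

3.7375

P(K >= 1) = 0.08 + 0.15 + 0.12 + 0.17 + 0.11 + 0.17 = 0.8.
E[K | K >= 1] = [1·0.08 + 2·0.15 + 3·0.12 + 4·0.17 + 5·0.11 + 6·0.17] / 0.8
 = 2.99 / 0.8
 = 299/80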